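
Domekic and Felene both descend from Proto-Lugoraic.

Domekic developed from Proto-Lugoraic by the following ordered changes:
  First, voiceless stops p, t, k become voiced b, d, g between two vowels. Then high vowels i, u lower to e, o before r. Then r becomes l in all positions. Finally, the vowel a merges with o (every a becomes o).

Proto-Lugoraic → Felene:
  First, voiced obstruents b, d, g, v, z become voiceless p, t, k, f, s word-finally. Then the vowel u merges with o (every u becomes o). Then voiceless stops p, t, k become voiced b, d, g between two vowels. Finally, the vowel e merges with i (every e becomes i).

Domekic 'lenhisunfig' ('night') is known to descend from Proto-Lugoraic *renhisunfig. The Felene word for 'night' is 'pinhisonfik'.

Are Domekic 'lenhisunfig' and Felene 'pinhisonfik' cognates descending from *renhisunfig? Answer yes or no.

Derive the expected Felene reflex of *renhisunfig:
Felene: start from *renhisunfig.
  rule 1 (final devoicing): renhisunfig → renhisunfik
  rule 2 (vowel merger): renhisunfik → renhisonfik
  rule 3: no change — renhisonfik
  rule 4 (vowel merger): renhisonfik → rinhisonfik
  ⇒ Felene rinhisonfik
The regular Felene reflex would be 'rinhisonfik', but the attested form is 'pinhisonfik'. The correspondence is irregular, so they are not cognates (the Felene form has a different source).

no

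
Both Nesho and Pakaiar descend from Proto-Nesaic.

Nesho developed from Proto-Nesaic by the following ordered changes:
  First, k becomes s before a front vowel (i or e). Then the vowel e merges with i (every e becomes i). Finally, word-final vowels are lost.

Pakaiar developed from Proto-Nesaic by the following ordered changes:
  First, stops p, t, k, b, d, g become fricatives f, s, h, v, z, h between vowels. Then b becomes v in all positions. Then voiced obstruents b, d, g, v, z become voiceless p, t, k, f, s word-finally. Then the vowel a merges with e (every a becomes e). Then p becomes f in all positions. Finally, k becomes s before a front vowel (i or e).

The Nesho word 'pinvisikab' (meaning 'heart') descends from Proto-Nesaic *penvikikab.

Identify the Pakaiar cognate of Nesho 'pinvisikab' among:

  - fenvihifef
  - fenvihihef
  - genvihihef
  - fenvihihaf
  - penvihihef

Pakaiar: *penvikikab > penvihihab > penvihihav > penvihihaf > penvihihef > fenvihihef  (by intervocalic lenition, unconditioned shift, final devoicing, vowel merger, unconditioned shift)

fenvihihef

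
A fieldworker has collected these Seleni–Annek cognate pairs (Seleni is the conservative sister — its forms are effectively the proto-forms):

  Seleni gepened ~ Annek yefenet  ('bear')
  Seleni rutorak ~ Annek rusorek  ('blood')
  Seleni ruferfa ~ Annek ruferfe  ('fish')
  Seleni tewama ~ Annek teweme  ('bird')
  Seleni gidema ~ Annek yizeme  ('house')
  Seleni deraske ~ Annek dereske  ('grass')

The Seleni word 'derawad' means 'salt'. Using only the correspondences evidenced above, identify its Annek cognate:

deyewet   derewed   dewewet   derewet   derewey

rutorak ~ rusorek, deraske ~ dereske — Seleni a corresponds to Annek e after a consonant, before a consonant other than r, m, n, p, b, f, v.
gepened ~ yefenet — Seleni d corresponds to Annek t word-finally.
Applying these to Seleni 'derawad':
  derawad → derewad   (a→e after a consonant, before a consonant other than r, m, n, p, b, f, v)
  derewad → derewed   (a→e after a consonant, before a consonant other than r, m, n, p, b, f, v)
  derewed → derewet   (d→t word-finally)
So the Annek cognate is 'derewet'.

derewet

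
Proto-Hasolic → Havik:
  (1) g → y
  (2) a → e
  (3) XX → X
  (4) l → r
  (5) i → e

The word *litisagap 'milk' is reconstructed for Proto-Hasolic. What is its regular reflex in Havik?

reteseyep

Havik: *litisagap
  litisagap → litisayap   [unconditioned shift]
  litisayap → litiseyep   [vowel merger]
  litiseyep (rule 3 does not apply)
  litiseyep → ritiseyep   [unconditioned shift]
  ritiseyep → reteseyep   [vowel merger]
  giving Havik reteseyep.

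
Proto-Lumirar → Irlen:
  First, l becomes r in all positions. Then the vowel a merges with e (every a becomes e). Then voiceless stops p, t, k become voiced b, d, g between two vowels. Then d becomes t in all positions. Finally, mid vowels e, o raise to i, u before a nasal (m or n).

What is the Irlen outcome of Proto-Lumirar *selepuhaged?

serebuheget

Irlen: *selepuhaged
  selepuhaged → serepuhaged   [unconditioned shift]
  serepuhaged → serepuheged   [vowel merger]
  serepuheged → serebuheged   [intervocalic voicing]
  serebuheged → serebuheget   [unconditioned shift]
  serebuheget (rule 5 does not apply)
  giving Irlen serebuheget.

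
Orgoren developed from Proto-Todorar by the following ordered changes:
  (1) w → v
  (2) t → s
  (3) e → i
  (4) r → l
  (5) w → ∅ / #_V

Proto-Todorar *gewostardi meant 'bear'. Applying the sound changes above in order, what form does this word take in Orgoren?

Orgoren: *gewostardi
  gewostardi → gevostardi   [unconditioned shift]
  gevostardi → gevossardi   [unconditioned shift]
  gevossardi → givossardi   [vowel merger]
  givossardi → givossaldi   [unconditioned shift]
  givossaldi (rule 5 does not apply)
  giving Orgoren givossaldi.

givossaldi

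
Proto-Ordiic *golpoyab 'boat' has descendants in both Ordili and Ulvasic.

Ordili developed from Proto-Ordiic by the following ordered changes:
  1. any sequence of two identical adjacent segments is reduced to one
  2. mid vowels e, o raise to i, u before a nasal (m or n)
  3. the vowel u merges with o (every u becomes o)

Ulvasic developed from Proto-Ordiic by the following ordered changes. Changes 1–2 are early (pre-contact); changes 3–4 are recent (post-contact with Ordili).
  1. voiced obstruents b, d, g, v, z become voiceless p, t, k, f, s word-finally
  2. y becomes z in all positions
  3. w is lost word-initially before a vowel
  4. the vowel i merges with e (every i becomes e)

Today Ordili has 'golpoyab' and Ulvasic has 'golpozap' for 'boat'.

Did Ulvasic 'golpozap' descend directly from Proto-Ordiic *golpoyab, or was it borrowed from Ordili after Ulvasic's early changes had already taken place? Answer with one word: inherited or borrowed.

inherited

If inherited, *golpoyab would pass through all of Ulvasic's changes:
Ulvasic: *golpoyab > golpoyap > golpozap  (by final devoicing, unconditioned shift)
If borrowed from Ordili 'golpoyab' after the early changes, it would undergo only the recent ones:
  rule 3 (glide loss): no change (golpoyab)
  rule 4 (vowel merger): no change (golpoyab)
  ⇒ as a loan: golpoyab
Ulvasic 'golpozap' matches the inherited outcome exactly, so it is an inherited cognate, not a loan.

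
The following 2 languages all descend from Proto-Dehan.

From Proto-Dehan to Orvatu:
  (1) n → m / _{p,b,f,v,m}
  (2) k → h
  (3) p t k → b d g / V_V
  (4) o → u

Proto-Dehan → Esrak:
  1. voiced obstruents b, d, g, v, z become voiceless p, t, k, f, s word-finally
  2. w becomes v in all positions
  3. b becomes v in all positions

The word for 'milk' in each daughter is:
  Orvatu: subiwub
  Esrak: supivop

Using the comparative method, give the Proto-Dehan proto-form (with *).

*supiwob

Position 6: Orvatu has u, Esrak has o. Esrak preserves o here (none of its changes turn any other segment into o), so the proto-segment is *o.
Position 3: Orvatu has b, Esrak has p. Taking the neighbouring segments as reconstructed: Orvatu b could go back to *p or *b; Esrak p can only go back to *p — the one source consistent with every daughter is *p.
Position 5: Orvatu has w, Esrak has v. Orvatu preserves w here (none of its changes turn any other segment into w), so the proto-segment is *w.
Verify the candidate proto-form against each daughter:
Orvatu: *supiwob > subiwob > subiwub  (by intervocalic voicing, vowel merger)
Esrak: *supiwob
  supiwob → supiwop   [final devoicing]
  supiwop → supivop   [unconditioned shift]
  supivop (rule 3 does not apply)
  giving Esrak supivop.
*supiwob is the unique common source.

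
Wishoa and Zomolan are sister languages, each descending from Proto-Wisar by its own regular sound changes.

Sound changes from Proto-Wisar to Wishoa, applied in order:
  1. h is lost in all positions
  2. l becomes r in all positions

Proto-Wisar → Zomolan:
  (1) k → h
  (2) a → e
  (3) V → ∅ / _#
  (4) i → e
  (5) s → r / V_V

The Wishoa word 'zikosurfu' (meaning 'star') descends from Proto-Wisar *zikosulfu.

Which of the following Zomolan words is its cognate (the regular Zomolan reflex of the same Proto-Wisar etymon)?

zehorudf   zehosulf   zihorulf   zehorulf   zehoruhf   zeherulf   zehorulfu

zehorulf

Zomolan: *zikosulfu
  zikosulfu → zihosulfu   [unconditioned shift]
  zihosulfu (rule 2 does not apply)
  zihosulfu → zihosulf   [apocope]
  zihosulf → zehosulf   [vowel merger]
  zehosulf → zehorulf   [rhotacism]
  giving Zomolan zehorulf.
Among the options, 'zehorulf' alone shows every Zomolan change applied in order.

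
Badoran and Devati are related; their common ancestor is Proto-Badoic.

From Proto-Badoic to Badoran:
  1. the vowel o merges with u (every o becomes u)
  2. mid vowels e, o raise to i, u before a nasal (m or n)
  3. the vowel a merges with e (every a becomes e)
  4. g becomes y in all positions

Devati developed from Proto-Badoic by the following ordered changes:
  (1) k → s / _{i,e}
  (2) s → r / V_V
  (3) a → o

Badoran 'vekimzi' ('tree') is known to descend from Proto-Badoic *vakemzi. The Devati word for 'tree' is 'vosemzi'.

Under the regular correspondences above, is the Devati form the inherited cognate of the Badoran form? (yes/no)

no

Derive the expected Devati reflex of *vakemzi:
Devati: *vakemzi > vasemzi > varemzi > voremzi  (by palatalisation, rhotacism, vowel merger)
The regular Devati reflex would be 'voremzi', but the attested form is 'vosemzi'. The correspondence is irregular, so they are not cognates (the Devati form has a different source).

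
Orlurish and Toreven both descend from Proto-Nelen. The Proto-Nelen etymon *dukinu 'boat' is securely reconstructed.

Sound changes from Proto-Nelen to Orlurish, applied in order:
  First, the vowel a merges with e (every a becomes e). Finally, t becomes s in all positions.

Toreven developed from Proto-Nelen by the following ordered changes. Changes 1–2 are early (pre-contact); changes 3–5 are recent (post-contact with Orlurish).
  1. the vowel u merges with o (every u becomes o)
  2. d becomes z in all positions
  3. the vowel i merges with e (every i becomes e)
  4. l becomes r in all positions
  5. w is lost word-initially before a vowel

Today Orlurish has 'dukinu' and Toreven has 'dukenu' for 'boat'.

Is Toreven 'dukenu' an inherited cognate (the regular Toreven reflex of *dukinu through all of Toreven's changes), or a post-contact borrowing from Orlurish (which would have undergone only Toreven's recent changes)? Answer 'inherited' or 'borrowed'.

If inherited, *dukinu would pass through all of Toreven's changes:
Toreven: start from *dukinu.
  rule 1 (vowel merger): dukinu → dokino
  rule 2 (unconditioned shift): dokino → zokino
  rule 3 (vowel merger): zokino → zokeno
  rule 4: no change — zokeno
  rule 5: no change — zokeno
  ⇒ Toreven zokeno
If borrowed from Orlurish 'dukinu' after the early changes, it would undergo only the recent ones:
  rule 3 (vowel merger): dukinu → dukenu
  rule 4 (unconditioned shift): no change (dukenu)
  rule 5 (glide loss): no change (dukenu)
  ⇒ as a loan: dukenu
Toreven 'dukenu' matches the loan outcome 'dukenu', not the inherited 'zokeno' — it skipped the early Toreven changes, so it was borrowed from Orlurish.

borrowed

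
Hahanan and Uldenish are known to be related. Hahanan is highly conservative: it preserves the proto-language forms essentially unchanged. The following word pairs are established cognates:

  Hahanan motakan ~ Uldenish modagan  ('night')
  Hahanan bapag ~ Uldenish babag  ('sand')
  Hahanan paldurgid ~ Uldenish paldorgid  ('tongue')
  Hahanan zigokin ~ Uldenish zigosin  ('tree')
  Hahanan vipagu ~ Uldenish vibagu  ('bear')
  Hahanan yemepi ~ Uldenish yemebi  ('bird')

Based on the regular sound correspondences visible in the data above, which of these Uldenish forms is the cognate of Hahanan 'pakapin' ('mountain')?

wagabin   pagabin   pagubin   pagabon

motakan ~ modagan — Hahanan k corresponds to Uldenish g between vowels (before a back vowel).
yemepi ~ yemebi — Hahanan p corresponds to Uldenish b between vowels (before a front vowel).
Applying these to Hahanan 'pakapin':
  pakapin → pagapin   (k→g between vowels (before a back vowel))
  pagapin → pagabin   (p→b between vowels (before a front vowel))
So the Uldenish cognate is 'pagabin'.

pagabin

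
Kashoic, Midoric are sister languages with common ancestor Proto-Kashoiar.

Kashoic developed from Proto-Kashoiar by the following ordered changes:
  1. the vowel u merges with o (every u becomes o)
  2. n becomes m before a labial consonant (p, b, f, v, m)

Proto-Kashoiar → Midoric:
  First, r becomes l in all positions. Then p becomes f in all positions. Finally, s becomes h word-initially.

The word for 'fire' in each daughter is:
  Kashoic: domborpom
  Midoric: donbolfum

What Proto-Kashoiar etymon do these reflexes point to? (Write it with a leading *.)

*donborpum

Position 7: Kashoic has p, Midoric has f. Kashoic preserves p here (none of its changes turn any other segment into p), so the proto-segment is *p.
Position 3: Kashoic has m, Midoric has n. Midoric preserves n here (none of its changes turn any other segment into n), so the proto-segment is *n.
Position 8: Kashoic has o, Midoric has u. Midoric preserves u here (none of its changes turn any other segment into u), so the proto-segment is *u.
This points to *donborpum. Verify forward in each daughter:
Kashoic: start from *donborpum.
  rule 1 (vowel merger): donborpum → donborpom
  rule 2 (nasal place assimilation): donborpom → domborpom
  ⇒ Kashoic domborpom
Midoric: start from *donborpum.
  rule 1 (unconditioned shift): donborpum → donbolpum
  rule 2 (unconditioned shift): donbolpum → donbolfum
  rule 3: no change — donbolfum
  ⇒ Midoric donbolfum
Only *donborpum yields all of Kashoic domborpom, Midoric donbolfum.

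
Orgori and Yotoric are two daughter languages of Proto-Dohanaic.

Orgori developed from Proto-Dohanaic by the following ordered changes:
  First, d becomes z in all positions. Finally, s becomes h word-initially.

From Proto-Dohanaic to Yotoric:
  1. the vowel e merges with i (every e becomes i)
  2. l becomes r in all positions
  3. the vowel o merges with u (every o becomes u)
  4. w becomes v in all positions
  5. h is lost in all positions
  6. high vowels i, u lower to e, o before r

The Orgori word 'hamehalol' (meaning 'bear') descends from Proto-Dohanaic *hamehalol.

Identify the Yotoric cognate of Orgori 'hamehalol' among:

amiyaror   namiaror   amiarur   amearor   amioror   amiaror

Yotoric: *hamehalol
  hamehalol → hamihalol   [vowel merger]
  hamihalol → hamiharor   [unconditioned shift]
  hamiharor → hamiharur   [vowel merger]
  hamiharur (rule 4 does not apply)
  hamiharur → amiarur   [h-loss]
  amiarur → amiaror   [pre-rhotic lowering]
  giving Yotoric amiaror.

amiaror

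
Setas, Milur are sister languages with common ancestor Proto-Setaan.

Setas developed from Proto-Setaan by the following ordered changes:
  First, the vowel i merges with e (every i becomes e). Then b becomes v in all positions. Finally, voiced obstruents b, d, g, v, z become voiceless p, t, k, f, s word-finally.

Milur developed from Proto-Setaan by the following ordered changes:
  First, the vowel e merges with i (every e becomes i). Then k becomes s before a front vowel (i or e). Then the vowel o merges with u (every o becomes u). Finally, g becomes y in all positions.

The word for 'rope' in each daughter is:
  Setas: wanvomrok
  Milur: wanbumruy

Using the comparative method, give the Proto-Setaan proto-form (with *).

Position 8: Setas has o, Milur has u. Setas preserves o here (none of its changes turn any other segment into o), so the proto-segment is *o.
Position 5: Setas has o, Milur has u. Setas preserves o here (none of its changes turn any other segment into o), so the proto-segment is *o.
Position 4: Setas has v, Milur has b. Milur preserves b here (none of its changes turn any other segment into b), so the proto-segment is *b.
Continuing position by position gives *wanbomrog; check it forward:
Setas: *wanbomrog
  wanbomrog (rule 1 does not apply)
  wanbomrog → wanvomrog   [unconditioned shift]
  wanvomrog → wanvomrok   [final devoicing]
  giving Setas wanvomrok.
Milur: *wanbomrog
  wanbomrog (rule 1 does not apply)
  wanbomrog (rule 2 does not apply)
  wanbomrog → wanbumrug   [vowel merger]
  wanbumrug → wanbumruy   [unconditioned shift]
  giving Milur wanbumruy.
Only *wanbomrog yields all of Setas wanvomrok, Milur wanbumruy.

*wanbomrog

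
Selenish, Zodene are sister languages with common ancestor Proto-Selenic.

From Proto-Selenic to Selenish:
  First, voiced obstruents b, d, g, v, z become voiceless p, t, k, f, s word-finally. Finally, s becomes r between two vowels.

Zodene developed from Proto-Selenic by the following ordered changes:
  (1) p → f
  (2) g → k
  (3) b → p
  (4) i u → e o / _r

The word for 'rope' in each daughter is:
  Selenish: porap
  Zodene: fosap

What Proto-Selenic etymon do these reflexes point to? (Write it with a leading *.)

Position 1: Selenish has p, Zodene has f. Taking the neighbouring segments as reconstructed: Selenish p can only go back to *p; Zodene f could go back to *p or *f — the one source consistent with every daughter is *p.
Position 5: Selenish has p, Zodene has p. In Zodene, p can only continue *b, so the proto-segment is *b.
Position 3: Selenish has r, Zodene has s. Zodene preserves s here (none of its changes turn any other segment into s), so the proto-segment is *s.
This points to *posab. Verify forward in each daughter:
Selenish: *posab > posap > porap  (by final devoicing, rhotacism)
Zodene: *posab
  posab → fosab   [unconditioned shift]
  fosab (rule 2 does not apply)
  fosab → fosap   [unconditioned shift]
  fosap (rule 4 does not apply)
  giving Zodene fosap.
Only *posab yields all of Selenish porap, Zodene fosap.

*posab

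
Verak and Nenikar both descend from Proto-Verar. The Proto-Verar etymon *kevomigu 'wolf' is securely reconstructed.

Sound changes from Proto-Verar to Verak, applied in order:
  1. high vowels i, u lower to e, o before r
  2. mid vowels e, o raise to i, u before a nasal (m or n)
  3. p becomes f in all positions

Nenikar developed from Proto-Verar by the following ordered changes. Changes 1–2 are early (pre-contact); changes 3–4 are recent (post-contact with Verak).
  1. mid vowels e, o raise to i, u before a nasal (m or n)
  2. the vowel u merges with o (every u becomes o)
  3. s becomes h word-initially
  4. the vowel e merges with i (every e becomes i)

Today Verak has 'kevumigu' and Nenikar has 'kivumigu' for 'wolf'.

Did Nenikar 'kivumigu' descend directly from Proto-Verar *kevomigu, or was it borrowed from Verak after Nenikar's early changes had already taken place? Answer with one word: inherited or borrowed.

If inherited, *kevomigu would pass through all of Nenikar's changes:
Nenikar: *kevomigu
  kevomigu → kevumigu   [pre-nasal raising]
  kevumigu → kevomigo   [vowel merger]
  kevomigo (rule 3 does not apply)
  kevomigo → kivomigo   [vowel merger]
  giving Nenikar kivomigo.
If borrowed from Verak 'kevumigu' after the early changes, it would undergo only the recent ones:
  rule 3 (debuccalisation): no change (kevumigu)
  rule 4 (vowel merger): kevumigu → kivumigu
  ⇒ as a loan: kivumigu
Nenikar 'kivumigu' matches the loan outcome 'kivumigu', not the inherited 'kivomigo' — it skipped the early Nenikar changes, so it was borrowed from Verak.

borrowed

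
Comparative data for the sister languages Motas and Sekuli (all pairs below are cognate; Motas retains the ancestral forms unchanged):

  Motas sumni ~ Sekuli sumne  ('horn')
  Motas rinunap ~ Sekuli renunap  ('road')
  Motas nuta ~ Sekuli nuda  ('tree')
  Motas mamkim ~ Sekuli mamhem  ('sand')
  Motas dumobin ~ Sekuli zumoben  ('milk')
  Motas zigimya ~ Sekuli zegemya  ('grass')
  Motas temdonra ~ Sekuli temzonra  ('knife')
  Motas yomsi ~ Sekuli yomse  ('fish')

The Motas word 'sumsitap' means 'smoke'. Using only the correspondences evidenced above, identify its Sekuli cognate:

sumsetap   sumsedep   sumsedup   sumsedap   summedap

zigimya ~ zegemya — Motas i corresponds to Sekuli e after a consonant, before a consonant other than r, m, n, p, b, f, v.
nuta ~ nuda — Motas t corresponds to Sekuli d between vowels (before a back vowel).
Applying these to Motas 'sumsitap':
  sumsitap → sumsetap   (i→e after a consonant, before a consonant other than r, m, n, p, b, f, v)
  sumsetap → sumsedap   (t→d between vowels (before a back vowel))
So the Sekuli cognate is 'sumsedap'.

sumsedap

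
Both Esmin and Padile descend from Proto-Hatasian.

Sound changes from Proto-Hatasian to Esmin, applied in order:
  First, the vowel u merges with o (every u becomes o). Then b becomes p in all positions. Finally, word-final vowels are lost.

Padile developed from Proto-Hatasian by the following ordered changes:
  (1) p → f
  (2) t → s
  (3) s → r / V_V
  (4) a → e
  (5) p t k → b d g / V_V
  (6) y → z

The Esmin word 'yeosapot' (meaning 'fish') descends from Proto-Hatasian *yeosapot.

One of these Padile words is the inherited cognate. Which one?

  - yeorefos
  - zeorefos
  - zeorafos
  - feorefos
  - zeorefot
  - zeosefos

Padile: *yeosapot
  yeosapot → yeosafot   [unconditioned shift]
  yeosafot → yeosafos   [unconditioned shift]
  yeosafos → yeorafos   [rhotacism]
  yeorafos → yeorefos   [vowel merger]
  yeorefos (rule 5 does not apply)
  yeorefos → zeorefos   [unconditioned shift]
  giving Padile zeorefos.
The other candidates each miss or misapply at least one Padile change.

zeorefos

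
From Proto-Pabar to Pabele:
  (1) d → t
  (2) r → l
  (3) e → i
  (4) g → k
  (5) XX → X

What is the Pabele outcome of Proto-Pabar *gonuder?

Pabele: start from *gonuder.
  rule 1 (unconditioned shift): gonuder → gonuter
  rule 2 (unconditioned shift): gonuter → gonutel
  rule 3 (vowel merger): gonutel → gonutil
  rule 4 (unconditioned shift): gonutil → konutil
  rule 5: no change — konutil
  ⇒ Pabele konutil

konutil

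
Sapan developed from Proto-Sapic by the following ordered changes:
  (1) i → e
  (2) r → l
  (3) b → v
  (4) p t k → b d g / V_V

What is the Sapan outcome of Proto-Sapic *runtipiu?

luntebeu

Sapan: *runtipiu
  runtipiu → runtepeu   [vowel merger]
  runtepeu → luntepeu   [unconditioned shift]
  luntepeu (rule 3 does not apply)
  luntepeu → luntebeu   [intervocalic voicing]
  giving Sapan luntebeu.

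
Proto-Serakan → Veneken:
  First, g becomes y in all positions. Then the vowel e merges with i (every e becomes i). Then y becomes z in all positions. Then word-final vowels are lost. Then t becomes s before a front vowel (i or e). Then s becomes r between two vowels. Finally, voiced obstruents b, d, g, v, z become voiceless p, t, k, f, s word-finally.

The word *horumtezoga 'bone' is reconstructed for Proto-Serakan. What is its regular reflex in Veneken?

horumsizos

Veneken: *horumtezoga
  horumtezoga → horumtezoya   [unconditioned shift]
  horumtezoya → horumtizoya   [vowel merger]
  horumtizoya → horumtizoza   [unconditioned shift]
  horumtizoza → horumtizoz   [apocope]
  horumtizoz → horumsizoz   [palatalisation]
  horumsizoz (rule 6 does not apply)
  horumsizoz → horumsizos   [final devoicing]
  giving Veneken horumsizos.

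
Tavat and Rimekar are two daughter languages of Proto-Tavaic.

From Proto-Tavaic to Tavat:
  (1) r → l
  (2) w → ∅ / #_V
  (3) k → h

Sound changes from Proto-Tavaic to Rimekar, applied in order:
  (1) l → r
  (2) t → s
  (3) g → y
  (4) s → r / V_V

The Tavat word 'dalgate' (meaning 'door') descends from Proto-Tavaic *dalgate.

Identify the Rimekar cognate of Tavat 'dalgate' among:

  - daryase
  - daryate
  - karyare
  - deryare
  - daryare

daryare

Rimekar: *dalgate
  dalgate → dargate   [unconditioned shift]
  dargate → dargase   [unconditioned shift]
  dargase → daryase   [unconditioned shift]
  daryase → daryare   [rhotacism]
  giving Rimekar daryare.
Only 'daryare' matches the regular Rimekar development of *dalgate.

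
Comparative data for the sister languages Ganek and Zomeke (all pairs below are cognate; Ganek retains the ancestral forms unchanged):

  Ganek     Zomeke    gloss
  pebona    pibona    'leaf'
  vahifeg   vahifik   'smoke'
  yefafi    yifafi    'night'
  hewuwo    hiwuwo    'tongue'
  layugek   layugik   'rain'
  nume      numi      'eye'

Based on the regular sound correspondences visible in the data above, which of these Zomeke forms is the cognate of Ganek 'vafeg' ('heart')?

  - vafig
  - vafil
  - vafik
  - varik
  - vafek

vahifeg ~ vahifik, hewuwo ~ hiwuwo — Ganek e corresponds to Zomeke i after a consonant, before a consonant other than r, m, n, p, b, f, v.
vahifeg ~ vahifik — Ganek g corresponds to Zomeke k word-finally.
Applying these to Ganek 'vafeg':
  vafeg → vafig   (e→i after a consonant, before a consonant other than r, m, n, p, b, f, v)
  vafig → vafik   (g→k word-finally)
So the Zomeke cognate is 'vafik'.

vafik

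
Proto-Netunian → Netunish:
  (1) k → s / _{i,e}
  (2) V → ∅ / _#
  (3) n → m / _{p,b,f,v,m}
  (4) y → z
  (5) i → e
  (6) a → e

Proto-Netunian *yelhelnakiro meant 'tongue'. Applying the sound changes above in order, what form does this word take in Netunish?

Netunish: start from *yelhelnakiro.
  rule 1 (palatalisation): yelhelnakiro → yelhelnasiro
  rule 2 (apocope): yelhelnasiro → yelhelnasir
  rule 3: no change — yelhelnasir
  rule 4 (unconditioned shift): yelhelnasir → zelhelnasir
  rule 5 (vowel merger): zelhelnasir → zelhelnaser
  rule 6 (vowel merger): zelhelnaser → zelhelneser
  ⇒ Netunish zelhelneser

zelhelneser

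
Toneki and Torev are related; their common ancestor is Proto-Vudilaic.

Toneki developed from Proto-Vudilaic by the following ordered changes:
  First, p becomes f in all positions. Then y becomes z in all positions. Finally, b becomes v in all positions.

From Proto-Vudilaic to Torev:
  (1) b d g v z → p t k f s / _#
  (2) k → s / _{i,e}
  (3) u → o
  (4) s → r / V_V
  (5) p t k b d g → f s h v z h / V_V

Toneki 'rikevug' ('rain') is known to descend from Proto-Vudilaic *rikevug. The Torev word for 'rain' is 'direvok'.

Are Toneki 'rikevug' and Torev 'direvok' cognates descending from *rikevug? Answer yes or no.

Derive the expected Torev reflex of *rikevug:
Torev: *rikevug > rikevuk > risevuk > risevok > rirevok  (by final devoicing, palatalisation, vowel merger, rhotacism)
The regular Torev reflex would be 'rirevok', but the attested form is 'direvok'. The correspondence is irregular, so they are not cognates (the Torev form has a different source).

no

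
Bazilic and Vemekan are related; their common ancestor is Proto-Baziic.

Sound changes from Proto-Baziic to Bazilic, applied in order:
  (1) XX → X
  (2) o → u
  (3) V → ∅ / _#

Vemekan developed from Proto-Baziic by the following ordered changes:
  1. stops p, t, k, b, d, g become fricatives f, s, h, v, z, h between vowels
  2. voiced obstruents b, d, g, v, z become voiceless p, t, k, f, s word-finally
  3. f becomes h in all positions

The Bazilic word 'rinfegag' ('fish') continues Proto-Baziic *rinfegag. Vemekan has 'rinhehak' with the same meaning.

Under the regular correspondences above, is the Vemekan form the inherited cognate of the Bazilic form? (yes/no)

Derive the expected Vemekan reflex of *rinfegag:
Vemekan: start from *rinfegag.
  rule 1 (intervocalic lenition): rinfegag → rinfehag
  rule 2 (final devoicing): rinfehag → rinfehak
  rule 3 (unconditioned shift): rinfehak → rinhehak
  ⇒ Vemekan rinhehak
Vemekan 'rinhehak' matches the regular reflex exactly, so the pair is cognate.

yes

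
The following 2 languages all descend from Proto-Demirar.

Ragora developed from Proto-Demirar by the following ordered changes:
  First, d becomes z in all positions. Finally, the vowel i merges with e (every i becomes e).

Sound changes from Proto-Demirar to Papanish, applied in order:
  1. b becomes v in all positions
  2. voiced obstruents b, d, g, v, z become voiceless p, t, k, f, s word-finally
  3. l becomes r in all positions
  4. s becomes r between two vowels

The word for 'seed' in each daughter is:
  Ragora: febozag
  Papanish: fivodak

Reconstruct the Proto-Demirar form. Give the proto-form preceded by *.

Position 3: Ragora has b, Papanish has v. Ragora preserves b here (none of its changes turn any other segment into b), so the proto-segment is *b.
Position 7: Ragora has g, Papanish has k. Ragora preserves g here (none of its changes turn any other segment into g), so the proto-segment is *g.
Position 5: Ragora has z, Papanish has d. Papanish preserves d here (none of its changes turn any other segment into d), so the proto-segment is *d.
Continuing position by position gives *fibodag; check it forward:
Ragora: start from *fibodag.
  rule 1 (unconditioned shift): fibodag → fibozag
  rule 2 (vowel merger): fibozag → febozag
  ⇒ Ragora febozag
Papanish: *fibodag > fivodag > fivodak  (by unconditioned shift, final devoicing)
No other proto-form is consistent with every reflex, so the reconstruction is *fibodag.

*fibodag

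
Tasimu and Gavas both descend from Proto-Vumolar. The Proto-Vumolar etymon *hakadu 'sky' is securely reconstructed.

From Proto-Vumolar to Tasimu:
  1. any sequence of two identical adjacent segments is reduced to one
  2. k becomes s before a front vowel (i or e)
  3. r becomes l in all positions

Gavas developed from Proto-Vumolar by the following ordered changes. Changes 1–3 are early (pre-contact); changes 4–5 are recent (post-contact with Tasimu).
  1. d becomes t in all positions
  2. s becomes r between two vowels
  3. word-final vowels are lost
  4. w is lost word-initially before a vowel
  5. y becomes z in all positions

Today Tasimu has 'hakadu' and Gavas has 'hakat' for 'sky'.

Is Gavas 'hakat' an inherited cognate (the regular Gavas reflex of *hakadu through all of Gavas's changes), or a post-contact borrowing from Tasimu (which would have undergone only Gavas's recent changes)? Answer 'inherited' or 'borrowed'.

If inherited, *hakadu would pass through all of Gavas's changes:
Gavas: start from *hakadu.
  rule 1 (unconditioned shift): hakadu → hakatu
  rule 2: no change — hakatu
  rule 3 (apocope): hakatu → hakat
  rule 4: no change — hakat
  rule 5: no change — hakat
  ⇒ Gavas hakat
If borrowed from Tasimu 'hakadu' after the early changes, it would undergo only the recent ones:
  rule 4 (glide loss): no change (hakadu)
  rule 5 (unconditioned shift): no change (hakadu)
  ⇒ as a loan: hakadu
Gavas 'hakat' matches the inherited outcome exactly, so it is an inherited cognate, not a loan.

inherited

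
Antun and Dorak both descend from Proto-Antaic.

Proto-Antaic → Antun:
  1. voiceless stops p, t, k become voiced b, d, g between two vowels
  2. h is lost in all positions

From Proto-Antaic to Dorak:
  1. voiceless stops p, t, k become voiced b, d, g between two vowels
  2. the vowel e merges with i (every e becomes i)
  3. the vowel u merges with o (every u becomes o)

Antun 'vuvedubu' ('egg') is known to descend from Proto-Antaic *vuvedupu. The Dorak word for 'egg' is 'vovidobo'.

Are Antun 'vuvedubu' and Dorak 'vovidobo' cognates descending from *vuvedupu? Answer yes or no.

yes

Derive the expected Dorak reflex of *vuvedupu:
Dorak: start from *vuvedupu.
  rule 1 (intervocalic voicing): vuvedupu → vuvedubu
  rule 2 (vowel merger): vuvedubu → vuvidubu
  rule 3 (vowel merger): vuvidubu → vovidobo
  ⇒ Dorak vovidobo
Dorak 'vovidobo' matches the regular reflex exactly, so the pair is cognate.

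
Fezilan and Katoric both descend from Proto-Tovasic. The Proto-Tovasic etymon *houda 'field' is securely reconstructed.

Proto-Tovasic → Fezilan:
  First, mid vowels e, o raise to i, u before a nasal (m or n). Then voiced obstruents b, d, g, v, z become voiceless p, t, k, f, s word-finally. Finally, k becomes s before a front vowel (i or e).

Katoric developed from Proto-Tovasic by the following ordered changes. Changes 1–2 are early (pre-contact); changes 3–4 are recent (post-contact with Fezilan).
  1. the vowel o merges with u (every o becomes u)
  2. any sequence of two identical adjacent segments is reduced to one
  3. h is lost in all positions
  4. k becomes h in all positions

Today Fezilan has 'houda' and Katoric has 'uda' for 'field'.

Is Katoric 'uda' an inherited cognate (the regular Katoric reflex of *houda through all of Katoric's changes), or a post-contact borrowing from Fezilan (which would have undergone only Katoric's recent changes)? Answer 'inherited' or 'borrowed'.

If inherited, *houda would pass through all of Katoric's changes:
Katoric: start from *houda.
  rule 1 (vowel merger): houda → huuda
  rule 2 (degemination): huuda → huda
  rule 3 (h-loss): huda → uda
  rule 4: no change — uda
  ⇒ Katoric uda
If borrowed from Fezilan 'houda' after the early changes, it would undergo only the recent ones:
  rule 3 (h-loss): houda → ouda
  rule 4 (unconditioned shift): no change (ouda)
  ⇒ as a loan: ouda
Katoric 'uda' matches the inherited outcome exactly, so it is an inherited cognate, not a loan.

inherited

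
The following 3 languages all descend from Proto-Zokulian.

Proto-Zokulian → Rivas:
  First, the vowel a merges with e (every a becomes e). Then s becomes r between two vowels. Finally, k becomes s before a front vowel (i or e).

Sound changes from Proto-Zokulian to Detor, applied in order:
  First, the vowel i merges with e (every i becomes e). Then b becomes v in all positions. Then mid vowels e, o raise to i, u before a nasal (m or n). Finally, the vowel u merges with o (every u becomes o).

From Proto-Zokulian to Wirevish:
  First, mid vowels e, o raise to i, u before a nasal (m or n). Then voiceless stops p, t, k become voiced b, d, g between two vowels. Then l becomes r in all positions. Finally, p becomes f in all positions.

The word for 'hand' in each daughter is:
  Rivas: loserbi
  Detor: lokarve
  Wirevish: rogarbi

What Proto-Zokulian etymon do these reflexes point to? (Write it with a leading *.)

*lokarbi

Position 3: Rivas has s, Detor has k, Wirevish has g. Detor preserves k here (none of its changes turn any other segment into k), so the proto-segment is *k.
Position 1: Rivas has l, Detor has l, Wirevish has r. Rivas preserves l here (none of its changes turn any other segment into l), so the proto-segment is *l.
This points to *lokarbi. Verify forward in each daughter:
Rivas: *lokarbi > lokerbi > loserbi  (by vowel merger, palatalisation)
Detor: start from *lokarbi.
  rule 1 (vowel merger): lokarbi → lokarbe
  rule 2 (unconditioned shift): lokarbe → lokarve
  rule 3: no change — lokarve
  rule 4: no change — lokarve
  ⇒ Detor lokarve
Wirevish: *lokarbi > logarbi > rogarbi  (by intervocalic voicing, unconditioned shift)
Only *lokarbi yields all of Rivas loserbi, Detor lokarve, Wirevish rogarbi.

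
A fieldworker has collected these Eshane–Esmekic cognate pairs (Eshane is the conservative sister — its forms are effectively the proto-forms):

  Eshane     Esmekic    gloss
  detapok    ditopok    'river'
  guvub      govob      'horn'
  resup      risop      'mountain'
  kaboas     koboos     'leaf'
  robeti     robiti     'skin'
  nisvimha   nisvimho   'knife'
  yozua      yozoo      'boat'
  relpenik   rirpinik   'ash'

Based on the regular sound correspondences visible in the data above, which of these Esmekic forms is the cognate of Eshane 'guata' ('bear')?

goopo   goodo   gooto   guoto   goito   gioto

gooto

yozua ~ yozoo — Eshane u corresponds to Esmekic o after a consonant, before a back vowel.
kaboas ~ koboos — Eshane a corresponds to Esmekic o after a vowel, before a consonant other than r, m, n, p, b, f, v.
nisvimha ~ nisvimho — Eshane a corresponds to Esmekic o word-finally.
Applying these to Eshane 'guata':
  guata → goata   (u→o after a consonant, before a back vowel)
  goata → goota   (a→o after a vowel, before a consonant other than r, m, n, p, b, f, v)
  goota → gooto   (a→o word-finally)
So the Esmekic cognate is 'gooto'.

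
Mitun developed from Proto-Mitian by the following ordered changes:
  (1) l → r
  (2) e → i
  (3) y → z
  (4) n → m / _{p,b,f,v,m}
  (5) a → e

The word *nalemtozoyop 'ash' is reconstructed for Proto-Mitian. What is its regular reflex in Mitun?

nerimtozozop

Mitun: *nalemtozoyop > naremtozoyop > narimtozoyop > narimtozozop > nerimtozozop  (by unconditioned shift, vowel merger, unconditioned shift, vowel merger)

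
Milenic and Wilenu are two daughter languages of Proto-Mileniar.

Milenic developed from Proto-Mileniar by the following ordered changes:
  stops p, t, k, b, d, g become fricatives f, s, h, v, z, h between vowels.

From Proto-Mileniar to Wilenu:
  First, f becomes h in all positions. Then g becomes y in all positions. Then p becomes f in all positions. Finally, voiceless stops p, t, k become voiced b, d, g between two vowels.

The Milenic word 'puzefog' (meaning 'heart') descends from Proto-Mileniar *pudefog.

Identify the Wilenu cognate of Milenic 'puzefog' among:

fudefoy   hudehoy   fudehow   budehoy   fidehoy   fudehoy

Wilenu: start from *pudefog.
  rule 1 (unconditioned shift): pudefog → pudehog
  rule 2 (unconditioned shift): pudehog → pudehoy
  rule 3 (unconditioned shift): pudehoy → fudehoy
  rule 4: no change — fudehoy
  ⇒ Wilenu fudehoy
Only 'fudehoy' matches the regular Wilenu development of *pudefog.

fudehoy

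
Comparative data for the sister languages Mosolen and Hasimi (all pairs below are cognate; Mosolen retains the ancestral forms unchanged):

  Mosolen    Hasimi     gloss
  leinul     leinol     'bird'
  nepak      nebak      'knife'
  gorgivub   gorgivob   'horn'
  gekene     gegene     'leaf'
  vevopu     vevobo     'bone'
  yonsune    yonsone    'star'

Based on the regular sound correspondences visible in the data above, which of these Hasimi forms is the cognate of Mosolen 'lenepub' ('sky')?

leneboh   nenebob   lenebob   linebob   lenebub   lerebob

lenebob

vevopu ~ vevobo — Mosolen p corresponds to Hasimi b between vowels (before a back vowel).
gorgivub ~ gorgivob — Mosolen u corresponds to Hasimi o after a consonant, before a labial obstruent.
Applying these to Mosolen 'lenepub':
  lenepub → lenebub   (p→b between vowels (before a back vowel))
  lenebub → lenebob   (u→o after a consonant, before a labial obstruent)
So the Hasimi cognate is 'lenebob'.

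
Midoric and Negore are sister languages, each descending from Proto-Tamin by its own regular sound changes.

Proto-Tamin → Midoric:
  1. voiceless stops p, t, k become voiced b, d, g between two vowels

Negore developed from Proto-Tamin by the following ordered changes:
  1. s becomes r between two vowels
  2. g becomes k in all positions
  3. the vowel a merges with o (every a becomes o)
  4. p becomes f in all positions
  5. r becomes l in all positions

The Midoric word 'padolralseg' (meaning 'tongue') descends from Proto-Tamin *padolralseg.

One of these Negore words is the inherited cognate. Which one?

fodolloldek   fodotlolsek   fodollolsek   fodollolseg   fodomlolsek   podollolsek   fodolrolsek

Negore: *padolralseg
  padolralseg (rule 1 does not apply)
  padolralseg → padolralsek   [unconditioned shift]
  padolralsek → podolrolsek   [vowel merger]
  podolrolsek → fodolrolsek   [unconditioned shift]
  fodolrolsek → fodollolsek   [unconditioned shift]
  giving Negore fodollolsek.
The other candidates each miss or misapply at least one Negore change.

fodollolsek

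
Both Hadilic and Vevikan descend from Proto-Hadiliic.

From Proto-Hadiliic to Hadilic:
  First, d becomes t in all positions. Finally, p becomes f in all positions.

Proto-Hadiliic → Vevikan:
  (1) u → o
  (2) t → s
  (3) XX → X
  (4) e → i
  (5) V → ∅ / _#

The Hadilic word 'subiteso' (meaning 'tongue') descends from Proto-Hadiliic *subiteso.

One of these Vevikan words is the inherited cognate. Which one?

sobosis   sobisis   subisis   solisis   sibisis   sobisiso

sobisis

Vevikan: *subiteso > sobiteso > sobiseso > sobisiso > sobisis  (by vowel merger, unconditioned shift, vowel merger, apocope)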